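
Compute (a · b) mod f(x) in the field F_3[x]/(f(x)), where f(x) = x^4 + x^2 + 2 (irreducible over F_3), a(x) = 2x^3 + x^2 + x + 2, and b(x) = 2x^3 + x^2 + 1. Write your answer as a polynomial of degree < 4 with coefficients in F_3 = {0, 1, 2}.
a · b ≡ 2x^2 + 2x + 1 (mod f(x))

Multiply in F_3[x]: a(x)·b(x) = (2x^3 + x^2 + x + 2)·(2x^3 + x^2 + 1) = x^6 + x^5 + x^3 + x + 2. This has degree ≥ 4, so divide by f(x) over F_3: x^6 + x^5 + x^3 + x + 2 = (x^2 + x + 2)·(x^4 + x^2 + 2) + (2x^2 + 2x + 1). Hence a·b ≡ 2x^2 + 2x + 1 (mod f). (F_3[x]/(f) is a field with 3^4 = 81 elements since f is irreducible of degree 4.)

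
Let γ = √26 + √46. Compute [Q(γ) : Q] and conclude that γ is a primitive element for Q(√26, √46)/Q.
[Q(γ) : Q] = 4 (equivalently, Q(γ) = Q(√26, √46))

Obviously Q(γ) ⊆ Q(√26, √46), and [Q(√26, √46):Q] = 4 (since 26, 46 are distinct squarefree integers > 1 with 1196 not a perfect square). To show equality we compute the minimal polynomial of γ. From γ = √26 + √46: γ^2 = 26 + 2√(1196) + 46 = 72 + 2√(1196), so γ^2 - 72 = 2√(1196); squaring, (γ^2 - 72)^2 = 4·1196, i.e. γ^4 - 144γ^2 + 5184 - 4784 = 0, i.e. γ^4 - 144γ^2 + 400 = 0. So γ is a root of x^4 - 144x^2 + 400. This polynomial is irreducible over Q: it has no rational root (each ±√26 ± √46 is irrational), and any factorization into two quadratics over Q would force √(1196) ∈ Q (pairing opposite roots) or √26, √46 ∈ Q (other pairings), all impossible. Hence [Q(γ):Q] = 4 = [Q(√26, √46):Q], so Q(γ) = Q(√26, √46).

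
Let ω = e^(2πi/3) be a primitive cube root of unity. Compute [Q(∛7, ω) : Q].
[Q(∛7, ω) : Q] = 6

[Q(∛7):Q] = 3 (min poly x^3 - 7, irreducible since 7 is not a perfect cube). [Q(ω):Q] = 2 (min poly x^2 + x + 1). Since Q(∛7) ⊂ R and ω ∉ R, we have ω ∉ Q(∛7), so x^2 + x + 1 remains irreducible over Q(∛7) and [Q(∛7, ω) : Q(∛7)] = 2. By the tower law, [Q(∛7, ω) : Q] = 3 · 2 = 6. (In fact Q(∛7, ω) is the splitting field of x^3 - 7 over Q.)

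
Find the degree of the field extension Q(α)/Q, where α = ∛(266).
[Q(α):Q] = 3

The minimal polynomial of α is x^3 - 266, irreducible over Q since 266 is not a perfect cube (so x^3 - 266 has no rational root). Hence [Q(α):Q] = deg(m_α) = 3.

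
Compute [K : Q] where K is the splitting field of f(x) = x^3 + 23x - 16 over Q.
[K : Q] = 6

By the rational root test, any rational root of the monic integer polynomial f(x) = x^3 + 23x - 16 must be an integer dividing the constant term -16, i.e. one of ±{1, 2, 4, 8, 16}. Evaluating: f(1) = 8, f(-1) = -40, f(2) = 38, f(-2) = -70, f(4) = 140, f(-4) = -172, f(8) = 680, f(-8) = -712, f(16) = 4448, f(-16) = -4480; none is 0, so f has no rational root and is therefore irreducible over Q (a cubic with no linear factor over a field is irreducible). For an irreducible cubic, the Galois group is A_3 or S_3 according as the discriminant disc(f) = -4a^3 - 27b^2 = -4·(23)^3 - 27·(-16)^2 = -55580 is or is not a square in Q. Here disc(f) = -55580 is not a perfect square in Q, so the Galois group of f over Q is not contained in A_3 and must be all of S_3. The splitting field has degree |S_3| = 6 over Q, so [K : Q] = 6.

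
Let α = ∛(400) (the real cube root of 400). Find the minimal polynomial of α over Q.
m_α(x) = x^3 - 400

α satisfies α^3 = 400, so x^3 - 400 annihilates α. By the rational root test, a rational root p/q (in lowest terms) of x^3 - 400 would satisfy p^3 = 400 q^3, forcing q = 1 and p^3 = 400; but 400 is not a perfect cube, contradiction. A monic cubic over Q with no rational root is irreducible (any nontrivial factorization would include a linear factor). Hence x^3 - 400 is the minimal polynomial of α, and in particular [Q(α):Q] = 3.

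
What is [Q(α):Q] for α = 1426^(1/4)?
[Q(α):Q] = 4

α is a root of x^4 - 1426. By Eisenstein's criterion at the prime p = 2 (which divides the constant term 1426 but p^2 = 4 does not, since 1426 is squarefree), x^4 - 1426 is irreducible over Q. Hence [Q(α):Q] = 4.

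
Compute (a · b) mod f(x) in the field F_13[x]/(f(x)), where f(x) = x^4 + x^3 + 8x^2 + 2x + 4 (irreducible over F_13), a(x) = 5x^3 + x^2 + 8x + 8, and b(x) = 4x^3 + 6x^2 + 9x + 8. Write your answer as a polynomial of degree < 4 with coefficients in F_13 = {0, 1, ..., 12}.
a · b ≡ 3x^3 + 7x^2 + 2x + 12 (mod f(x))

Multiply in F_13[x]: a(x)·b(x) = (5x^3 + x^2 + 8x + 8)·(4x^3 + 6x^2 + 9x + 8) = 7x^6 + 8x^5 + 5x^4 + 12x^3 + 11x^2 + 6x + 12. This has degree ≥ 4, so divide by f(x) over F_13: 7x^6 + 8x^5 + 5x^4 + 12x^3 + 11x^2 + 6x + 12 = (7x^2 + x)·(x^4 + x^3 + 8x^2 + 2x + 4) + (3x^3 + 7x^2 + 2x + 12). Hence a·b ≡ 3x^3 + 7x^2 + 2x + 12 (mod f). (F_13[x]/(f) is a field with 13^4 = 28561 elements since f is irreducible of degree 4.)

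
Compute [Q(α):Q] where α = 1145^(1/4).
[Q(α):Q] = 4

α is a root of x^4 - 1145. By Eisenstein's criterion at the prime p = 5 (which divides the constant term 1145 but p^2 = 25 does not, since 1145 is squarefree), x^4 - 1145 is irreducible over Q. Hence [Q(α):Q] = 4.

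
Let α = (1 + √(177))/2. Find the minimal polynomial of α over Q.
m_α(x) = x^2 - x - 44

From 2α - 1 = √(177), squaring gives (2α - 1)^2 = 177, i.e. 4α^2 - 4α + 1 = 177, so α^2 - α + (1 - 177)/4 = 0. Since 177 ≡ 1 (mod 4), (1 - 177)/4 = -44 ∈ Z. The polynomial x^2 - x - 44 has discriminant 1 - 4·(-44) = 177, which is not a perfect square in Q (d = 177 is squarefree and ≠ 1), so x^2 - x - 44 is irreducible over Q. It is the minimal polynomial of α.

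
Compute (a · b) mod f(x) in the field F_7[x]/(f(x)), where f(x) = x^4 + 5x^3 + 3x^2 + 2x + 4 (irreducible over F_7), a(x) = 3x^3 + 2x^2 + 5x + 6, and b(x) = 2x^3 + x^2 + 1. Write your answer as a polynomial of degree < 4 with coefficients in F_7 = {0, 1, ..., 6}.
a · b ≡ x^3 + 4x^2 + 5x + 4 (mod f(x))

Multiply in F_7[x]: a(x)·b(x) = (3x^3 + 2x^2 + 5x + 6)·(2x^3 + x^2 + 1) = 6x^6 + 5x^4 + 6x^3 + x^2 + 5x + 6. This has degree ≥ 4, so divide by f(x) over F_7: 6x^6 + 5x^4 + 6x^3 + x^2 + 5x + 6 = (6x^2 + 5x + 4)·(x^4 + 5x^3 + 3x^2 + 2x + 4) + (x^3 + 4x^2 + 5x + 4). Hence a·b ≡ x^3 + 4x^2 + 5x + 4 (mod f). (F_7[x]/(f) is a field with 7^4 = 2401 elements since f is irreducible of degree 4.)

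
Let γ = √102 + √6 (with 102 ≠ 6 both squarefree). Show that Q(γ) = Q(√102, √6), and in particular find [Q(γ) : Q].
[Q(γ) : Q] = 4 (equivalently, Q(γ) = Q(√102, √6))

Obviously Q(γ) ⊆ Q(√102, √6), and [Q(√102, √6):Q] = 4 (since 102, 6 are distinct squarefree integers > 1 with 612 not a perfect square). To show equality we compute the minimal polynomial of γ. From γ = √102 + √6: γ^2 = 102 + 2√(612) + 6 = 108 + 2√(612), so γ^2 - 108 = 2√(612); squaring, (γ^2 - 108)^2 = 4·612, i.e. γ^4 - 216γ^2 + 11664 - 2448 = 0, i.e. γ^4 - 216γ^2 + 9216 = 0. So γ is a root of x^4 - 216x^2 + 9216. This polynomial is irreducible over Q: it has no rational root (each ±√102 ± √6 is irrational), and any factorization into two quadratics over Q would force √(612) ∈ Q (pairing opposite roots) or √102, √6 ∈ Q (other pairings), all impossible. Hence [Q(γ):Q] = 4 = [Q(√102, √6):Q], so Q(γ) = Q(√102, √6).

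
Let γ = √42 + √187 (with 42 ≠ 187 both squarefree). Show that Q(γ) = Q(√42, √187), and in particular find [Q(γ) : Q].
[Q(γ) : Q] = 4 (equivalently, Q(γ) = Q(√42, √187))

Obviously Q(γ) ⊆ Q(√42, √187), and [Q(√42, √187):Q] = 4 (since 42, 187 are distinct squarefree integers > 1 with 7854 not a perfect square). To show equality we compute the minimal polynomial of γ. From γ = √42 + √187: γ^2 = 42 + 2√(7854) + 187 = 229 + 2√(7854), so γ^2 - 229 = 2√(7854); squaring, (γ^2 - 229)^2 = 4·7854, i.e. γ^4 - 458γ^2 + 52441 - 31416 = 0, i.e. γ^4 - 458γ^2 + 21025 = 0. So γ is a root of x^4 - 458x^2 + 21025. This polynomial is irreducible over Q: it has no rational root (each ±√42 ± √187 is irrational), and any factorization into two quadratics over Q would force √(7854) ∈ Q (pairing opposite roots) or √42, √187 ∈ Q (other pairings), all impossible. Hence [Q(γ):Q] = 4 = [Q(√42, √187):Q], so Q(γ) = Q(√42, √187).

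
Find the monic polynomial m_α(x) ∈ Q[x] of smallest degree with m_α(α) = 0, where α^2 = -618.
m_α(x) = x^2 + 618

α satisfies α^2 + 618 = 0, so x^2 + 618 annihilates α. Since d = -618 is squarefree and ≠ 1, it is not a perfect square in Q, so x^2 + 618 has no rational root and is therefore irreducible over Q (a degree-2 polynomial over a field is irreducible iff it has no root). Hence m_α(x) = x^2 + 618.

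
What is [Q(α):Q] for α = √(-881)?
[Q(α):Q] = 2

[Q(α):Q] equals the degree of the minimal polynomial of α. Here α^2 = -881 and x^2 + 881 is irreducible (d = -881 is squarefree, ≠ 1, hence not a square), so deg(m_α) = 2. Thus [Q(α):Q] = 2.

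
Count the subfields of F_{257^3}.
F_{257^3} has 2 subfields

The subfields of F_{p^n} are exactly the fields F_{p^d} for d | n (each is the fixed field of the unique index-d subgroup of Gal(F_{p^n}/F_p) ≅ Z/nZ). The divisors of n = 3 are {1, 3}, giving 2 subfields: F_{257^1}, F_{257^3}.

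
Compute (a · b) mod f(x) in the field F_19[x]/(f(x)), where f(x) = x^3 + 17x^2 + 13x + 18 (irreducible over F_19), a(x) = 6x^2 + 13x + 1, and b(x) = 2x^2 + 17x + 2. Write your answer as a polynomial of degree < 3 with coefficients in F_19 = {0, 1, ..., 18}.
a · b ≡ 3x^2 + 17x + 2 (mod f(x))

Multiply in F_19[x]: a(x)·b(x) = (6x^2 + 13x + 1)·(2x^2 + 17x + 2) = 12x^4 + 14x^3 + 7x^2 + 5x + 2. This has degree ≥ 3, so divide by f(x) over F_19: 12x^4 + 14x^3 + 7x^2 + 5x + 2 = (12x)·(x^3 + 17x^2 + 13x + 18) + (3x^2 + 17x + 2). Hence a·b ≡ 3x^2 + 17x + 2 (mod f). (F_19[x]/(f) is a field with 19^3 = 6859 elements since f is irreducible of degree 3.)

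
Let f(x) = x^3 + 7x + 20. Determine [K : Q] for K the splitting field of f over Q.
[K : Q] = 6

By the rational root test, any rational root of the monic integer polynomial f(x) = x^3 + 7x + 20 must be an integer dividing the constant term 20, i.e. one of ±{1, 2, 4, 5, 10, 20}. Evaluating: f(1) = 28, f(-1) = 12, f(2) = 42, f(-2) = -2, f(4) = 112, f(-4) = -72, f(5) = 180, f(-5) = -140, f(10) = 1090, f(-10) = -1050, f(20) = 8160, f(-20) = -8120; none is 0, so f has no rational root and is therefore irreducible over Q (a cubic with no linear factor over a field is irreducible). For an irreducible cubic, the Galois group is A_3 or S_3 according as the discriminant disc(f) = -4a^3 - 27b^2 = -4·(7)^3 - 27·(20)^2 = -12172 is or is not a square in Q. Here disc(f) = -12172 is not a perfect square in Q, so the Galois group of f over Q is not contained in A_3 and must be all of S_3. The splitting field has degree |S_3| = 6 over Q, so [K : Q] = 6.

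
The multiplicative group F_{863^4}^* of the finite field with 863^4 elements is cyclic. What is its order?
|F_{863^4}^*| = 554680863360

F_{863^4} has 863^4 = 554680863361 elements; its multiplicative group consists of all nonzero elements, so |F_{863^4}^*| = 554680863361 - 1 = 554680863360. (It is cyclic since any finite subgroup of the multiplicative group of a field is cyclic.)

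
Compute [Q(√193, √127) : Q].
[Q(√193, √127) : Q] = 4

[Q(√193):Q] = 2 (min poly x^2 - 193, irreducible since 193 is squarefree > 1). For the top step, suppose √127 ∈ Q(√193), say √127 = c + d√193 with c, d ∈ Q. Squaring: 127 = c^2 + 193d^2 + 2cd√193. Since √193 ∉ Q this forces 2cd = 0. If d = 0 then √127 = c ∈ Q, contradicting 127 squarefree > 1. If c = 0 then 127 = 193d^2, so 193·127 = (193d)^2 is a perfect square in Q — but 193·127 = 24511 is not a perfect square (since 193 and 127 are distinct squarefree integers). Contradiction. Hence √127 ∉ Q(√193), so x^2 - 127 stays irreducible over Q(√193) and [Q(√193, √127) : Q(√193)] = 2. By the tower law, [Q(√193, √127) : Q] = 2 · 2 = 4.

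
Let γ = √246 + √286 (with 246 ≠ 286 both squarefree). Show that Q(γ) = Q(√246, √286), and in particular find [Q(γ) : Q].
[Q(γ) : Q] = 4 (equivalently, Q(γ) = Q(√246, √286))

Obviously Q(γ) ⊆ Q(√246, √286), and [Q(√246, √286):Q] = 4 (since 246, 286 are distinct squarefree integers > 1 with 70356 not a perfect square). To show equality we compute the minimal polynomial of γ. From γ = √246 + √286: γ^2 = 246 + 2√(70356) + 286 = 532 + 2√(70356), so γ^2 - 532 = 2√(70356); squaring, (γ^2 - 532)^2 = 4·70356, i.e. γ^4 - 1064γ^2 + 283024 - 281424 = 0, i.e. γ^4 - 1064γ^2 + 1600 = 0. So γ is a root of x^4 - 1064x^2 + 1600. This polynomial is irreducible over Q: it has no rational root (each ±√246 ± √286 is irrational), and any factorization into two quadratics over Q would force √(70356) ∈ Q (pairing opposite roots) or √246, √286 ∈ Q (other pairings), all impossible. Hence [Q(γ):Q] = 4 = [Q(√246, √286):Q], so Q(γ) = Q(√246, √286).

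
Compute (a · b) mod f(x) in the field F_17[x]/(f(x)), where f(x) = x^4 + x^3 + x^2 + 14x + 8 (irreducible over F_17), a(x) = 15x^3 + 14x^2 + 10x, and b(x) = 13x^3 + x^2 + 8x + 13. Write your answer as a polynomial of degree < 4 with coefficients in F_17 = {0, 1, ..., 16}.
a · b ≡ x^2 + 9x + 8 (mod f(x))

Multiply in F_17[x]: a(x)·b(x) = (15x^3 + 14x^2 + 10x)·(13x^3 + x^2 + 8x + 13) = 8x^6 + 10x^5 + 9x^4 + 11x^3 + 7x^2 + 11x. This has degree ≥ 4, so divide by f(x) over F_17: 8x^6 + 10x^5 + 9x^4 + 11x^3 + 7x^2 + 11x = (8x^2 + 2x + 16)·(x^4 + x^3 + x^2 + 14x + 8) + (x^2 + 9x + 8). Hence a·b ≡ x^2 + 9x + 8 (mod f). (F_17[x]/(f) is a field with 17^4 = 83521 elements since f is irreducible of degree 4.)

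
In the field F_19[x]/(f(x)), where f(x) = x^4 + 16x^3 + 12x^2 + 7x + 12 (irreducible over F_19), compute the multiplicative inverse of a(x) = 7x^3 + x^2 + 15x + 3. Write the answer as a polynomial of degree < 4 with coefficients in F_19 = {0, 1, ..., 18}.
a(x)^(-1) ≡ 9x^3 + 15x^2 + 13x + 12 (mod f(x))

Since f is irreducible over F_19, F_19[x]/(f) is a field and a(x) ≠ 0 has an inverse. Apply the extended Euclidean algorithm to f(x) and a(x) in F_19[x]: f(x) = (11x + 17)·a(x) + (x^2 + 4x + 18);  a(x) = (7x + 11)·(x^2 + 4x + 18) + (16x + 14);  (x^2 + 4x + 18) = (6x + 14)·(16x + 14) + (12). The last nonzero remainder is the constant 12 = gcd(f, a) in F_19. Back-substituting through the division chain expresses 12 = s(x)·a(x) + t(x)·f(x) with s(x) ≡ 13x^3 + 9x^2 + 4x + 11 (mod f), so (13x^3 + 9x^2 + 4x + 11)·a(x) ≡ 12 (mod f). Multiplying by 12^(-1) ≡ 8 in F_19 gives a(x)^(-1) ≡ 8·(13x^3 + 9x^2 + 4x + 11) ≡ 9x^3 + 15x^2 + 13x + 12 (mod f). Check: (7x^3 + x^2 + 15x + 3)·(9x^3 + 15x^2 + 13x + 12) = 6x^6 + 13x^4 + 7x^3 + 5x^2 + 10x + 17 ≡ 1 (mod x^4 + 16x^3 + 12x^2 + 7x + 12).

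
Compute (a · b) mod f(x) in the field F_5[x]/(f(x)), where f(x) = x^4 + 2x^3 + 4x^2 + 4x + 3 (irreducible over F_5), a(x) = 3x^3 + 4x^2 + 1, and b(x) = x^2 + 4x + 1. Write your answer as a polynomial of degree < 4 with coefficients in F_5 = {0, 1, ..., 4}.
a · b ≡ 2x^3 + 3x^2 + 1 (mod f(x))

Multiply in F_5[x]: a(x)·b(x) = (3x^3 + 4x^2 + 1)·(x^2 + 4x + 1) = 3x^5 + x^4 + 4x^3 + 4x + 1. This has degree ≥ 4, so divide by f(x) over F_5: 3x^5 + x^4 + 4x^3 + 4x + 1 = (3x)·(x^4 + 2x^3 + 4x^2 + 4x + 3) + (2x^3 + 3x^2 + 1). Hence a·b ≡ 2x^3 + 3x^2 + 1 (mod f). (F_5[x]/(f) is a field with 5^4 = 625 elements since f is irreducible of degree 4.)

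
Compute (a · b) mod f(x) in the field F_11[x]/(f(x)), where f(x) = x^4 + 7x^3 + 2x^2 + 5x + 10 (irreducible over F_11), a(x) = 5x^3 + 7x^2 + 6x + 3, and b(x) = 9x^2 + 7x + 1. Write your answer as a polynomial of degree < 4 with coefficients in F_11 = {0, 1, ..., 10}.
a · b ≡ 8x^3 + 10x^2 + 2x + 6 (mod f(x))

Multiply in F_11[x]: a(x)·b(x) = (5x^3 + 7x^2 + 6x + 3)·(9x^2 + 7x + 1) = x^5 + 10x^4 + 9x^3 + 10x^2 + 5x + 3. This has degree ≥ 4, so divide by f(x) over F_11: x^5 + 10x^4 + 9x^3 + 10x^2 + 5x + 3 = (x + 3)·(x^4 + 7x^3 + 2x^2 + 5x + 10) + (8x^3 + 10x^2 + 2x + 6). Hence a·b ≡ 8x^3 + 10x^2 + 2x + 6 (mod f). (F_11[x]/(f) is a field with 11^4 = 14641 elements since f is irreducible of degree 4.)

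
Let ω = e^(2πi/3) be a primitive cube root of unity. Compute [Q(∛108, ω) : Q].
[Q(∛108, ω) : Q] = 6

[Q(∛108):Q] = 3 (min poly x^3 - 108, irreducible since 108 is not a perfect cube). [Q(ω):Q] = 2 (min poly x^2 + x + 1). Since Q(∛108) ⊂ R and ω ∉ R, we have ω ∉ Q(∛108), so x^2 + x + 1 remains irreducible over Q(∛108) and [Q(∛108, ω) : Q(∛108)] = 2. By the tower law, [Q(∛108, ω) : Q] = 3 · 2 = 6. (In fact Q(∛108, ω) is the splitting field of x^3 - 108 over Q.)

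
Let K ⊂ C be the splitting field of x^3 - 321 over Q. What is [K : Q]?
[K : Q] = 6

The roots of x^3 - 321 are ∛321, ω∛321, ω^2∛321 where ω = e^(2πi/3) is a primitive cube root of unity, so K = Q(∛321, ω). Now [Q(∛321):Q] = 3 (since 321 is not a perfect cube, x^3 - 321 is irreducible) and [Q(ω):Q] = 2. Both 2 and 3 divide [K:Q], and [K:Q] ≤ 3·2 = 6, so [K:Q] = 6. (Equivalently: Q(∛321) ⊂ R but ω ∉ R, so [K : Q(∛321)] = 2.)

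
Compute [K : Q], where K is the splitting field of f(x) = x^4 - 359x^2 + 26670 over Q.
[K : Q] = 4

Solving the quadratic in x^2: x^2 = (359 ± √(359^2 - 4·26670))/2 = (359 ± √22201)/2 = (359 ± 149)/2, giving x^2 = 254 or x^2 = 105. So f(x) = (x^2 - 254)(x^2 - 105) and the roots of f are ±√254, ±√105. Hence the splitting field is K = Q(√254, √105). Since 254 and 105 are distinct squarefree integers > 1, their product 26670 is not a perfect square, so √105 ∉ Q(√254). By the tower law [K:Q] = [Q(√254,√105):Q(√254)] · [Q(√254):Q] = 2 · 2 = 4.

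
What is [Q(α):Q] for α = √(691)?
[Q(α):Q] = 2

[Q(α):Q] equals the degree of the minimal polynomial of α. Here α^2 = 691 and x^2 - 691 is irreducible (d = 691 is squarefree, ≠ 1, hence not a square), so deg(m_α) = 2. Thus [Q(α):Q] = 2.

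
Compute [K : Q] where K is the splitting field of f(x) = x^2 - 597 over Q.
[K : Q] = 2

f(x) = x^2 - 597 factors as (x - √597)(x + √597). The splitting field is K = Q(√597). Since 597 is squarefree and > 1, it is not a perfect square, so x^2 - 597 is irreducible over Q and [Q(√597) : Q] = 2. Hence [K : Q] = 2.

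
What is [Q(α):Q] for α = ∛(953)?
[Q(α):Q] = 3

The minimal polynomial of α is x^3 - 953, irreducible over Q since 953 is not a perfect cube (so x^3 - 953 has no rational root). Hence [Q(α):Q] = deg(m_α) = 3.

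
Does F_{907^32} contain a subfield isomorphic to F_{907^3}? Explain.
No: F_{907^3} is not a subfield of F_{907^32}

F_{p^m} embeds in F_{p^n} iff m | n. Here 3 ∤ 32 (since 32 = 10·3 + 2 with remainder 2 ≠ 0), so F_{907^3} is not a subfield of F_{907^32}. Equivalently: if it were, the tower law would give 3 = [F_{907^3}:F_907] dividing [F_{907^32}:F_907] = 32, contradiction.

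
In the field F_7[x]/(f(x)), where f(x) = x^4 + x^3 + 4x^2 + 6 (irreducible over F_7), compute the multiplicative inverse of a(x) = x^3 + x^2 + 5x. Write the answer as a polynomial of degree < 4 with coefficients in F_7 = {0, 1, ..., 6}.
a(x)^(-1) ≡ 6x^3 + 4x^2 + 2x + 2 (mod f(x))

Since f is irreducible over F_7, F_7[x]/(f) is a field and a(x) ≠ 0 has an inverse. Apply the extended Euclidean algorithm to f(x) and a(x) in F_7[x]: f(x) = (x)·a(x) + (6x^2 + 6);  a(x) = (6x + 6)·(6x^2 + 6) + (4x + 6);  (6x^2 + 6) = (5x + 3)·(4x + 6) + (2). The last nonzero remainder is the constant 2 = gcd(f, a) in F_7. Back-substituting through the division chain expresses 2 = s(x)·a(x) + t(x)·f(x) with s(x) ≡ 5x^3 + x^2 + 4x + 4 (mod f), so (5x^3 + x^2 + 4x + 4)·a(x) ≡ 2 (mod f). Multiplying by 2^(-1) ≡ 4 in F_7 gives a(x)^(-1) ≡ 4·(5x^3 + x^2 + 4x + 4) ≡ 6x^3 + 4x^2 + 2x + 2 (mod f). Check: (x^3 + x^2 + 5x)·(6x^3 + 4x^2 + 2x + 2) = 6x^6 + 3x^5 + x^4 + 3x^3 + 5x^2 + 3x ≡ 1 (mod x^4 + x^3 + 4x^2 + 6).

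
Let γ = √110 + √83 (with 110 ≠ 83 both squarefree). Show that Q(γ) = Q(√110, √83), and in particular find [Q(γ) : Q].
[Q(γ) : Q] = 4 (equivalently, Q(γ) = Q(√110, √83))

Obviously Q(γ) ⊆ Q(√110, √83), and [Q(√110, √83):Q] = 4 (since 110, 83 are distinct squarefree integers > 1 with 9130 not a perfect square). To show equality we compute the minimal polynomial of γ. From γ = √110 + √83: γ^2 = 110 + 2√(9130) + 83 = 193 + 2√(9130), so γ^2 - 193 = 2√(9130); squaring, (γ^2 - 193)^2 = 4·9130, i.e. γ^4 - 386γ^2 + 37249 - 36520 = 0, i.e. γ^4 - 386γ^2 + 729 = 0. So γ is a root of x^4 - 386x^2 + 729. This polynomial is irreducible over Q: it has no rational root (each ±√110 ± √83 is irrational), and any factorization into two quadratics over Q would force √(9130) ∈ Q (pairing opposite roots) or √110, √83 ∈ Q (other pairings), all impossible. Hence [Q(γ):Q] = 4 = [Q(√110, √83):Q], so Q(γ) = Q(√110, √83).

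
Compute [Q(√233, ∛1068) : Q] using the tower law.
[Q(√233, ∛1068) : Q] = 6

Let L = Q(√233, ∛1068). Since Q(√233) ⊂ L and [Q(√233):Q] = 2, the tower law gives 2 | [L:Q]. Likewise Q(∛1068) ⊂ L with [Q(∛1068):Q] = 3 (because 1068 is not a perfect cube), so 3 | [L:Q]. As gcd(2,3) = 1, [L:Q] is divisible by 6. Conversely L is generated over Q by √233 and ∛1068, so [L:Q] ≤ 2·3 = 6. Therefore [Q(√233, ∛1068) : Q] = 6.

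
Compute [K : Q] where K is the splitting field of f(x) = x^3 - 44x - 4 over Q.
[K : Q] = 6

By the rational root test, any rational root of the monic integer polynomial f(x) = x^3 - 44x - 4 must be an integer dividing the constant term -4, i.e. one of ±{1, 2, 4}. Evaluating: f(1) = -47, f(-1) = 39, f(2) = -84, f(-2) = 76, f(4) = -116, f(-4) = 108; none is 0, so f has no rational root and is therefore irreducible over Q (a cubic with no linear factor over a field is irreducible). For an irreducible cubic, the Galois group is A_3 or S_3 according as the discriminant disc(f) = -4a^3 - 27b^2 = -4·(-44)^3 - 27·(-4)^2 = 340304 is or is not a square in Q. Here disc(f) = 340304 is not a perfect square in Q, so the Galois group of f over Q is not contained in A_3 and must be all of S_3. The splitting field has degree |S_3| = 6 over Q, so [K : Q] = 6.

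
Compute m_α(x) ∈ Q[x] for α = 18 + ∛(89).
m_α(x) = x^3 - 54x^2 + 972x - 5921

Set β = α - 18 = ∛(89), so β^3 = 89. Then (α - 18)^3 - 89 = 0, i.e. α is a root of g(x) = (x - 18)^3 - 89 = x^3 - 54x^2 + 972x - 5921. Since g(x) = h(x - 18) where h(x) = x^3 - 89, and h is irreducible over Q (because 89 is not a perfect cube, so h has no rational root, and a monic cubic with no rational root is irreducible), g is also irreducible (irreducibility is preserved under the substitution x → x - 18). Hence m_α(x) = x^3 - 54x^2 + 972x - 5921.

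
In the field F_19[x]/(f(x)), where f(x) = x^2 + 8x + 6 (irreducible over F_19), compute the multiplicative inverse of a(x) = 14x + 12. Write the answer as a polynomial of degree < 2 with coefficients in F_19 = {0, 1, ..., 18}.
a(x)^(-1) ≡ 18x + 1 (mod f(x))

Since f is irreducible over F_19, F_19[x]/(f) is a field and a(x) ≠ 0 has an inverse. Apply the extended Euclidean algorithm to f(x) and a(x) in F_19[x]: f(x) = (15x + 4)·a(x) + (15). The last nonzero remainder is the constant 15 = gcd(f, a) in F_19. Back-substituting through the division chain expresses 15 = s(x)·a(x) + t(x)·f(x) with s(x) ≡ 4x + 15 (mod f), so (4x + 15)·a(x) ≡ 15 (mod f). Multiplying by 15^(-1) ≡ 14 in F_19 gives a(x)^(-1) ≡ 14·(4x + 15) ≡ 18x + 1 (mod f). Check: (14x + 12)·(18x + 1) = 5x^2 + 2x + 12 ≡ 1 (mod x^2 + 8x + 6).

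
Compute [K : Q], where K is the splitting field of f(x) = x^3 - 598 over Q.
[K : Q] = 6

The roots of x^3 - 598 are ∛598, ω∛598, ω^2∛598 where ω = e^(2πi/3) is a primitive cube root of unity, so K = Q(∛598, ω). Now [Q(∛598):Q] = 3 (since 598 is not a perfect cube, x^3 - 598 is irreducible) and [Q(ω):Q] = 2. Both 2 and 3 divide [K:Q], and [K:Q] ≤ 3·2 = 6, so [K:Q] = 6. (Equivalently: Q(∛598) ⊂ R but ω ∉ R, so [K : Q(∛598)] = 2.)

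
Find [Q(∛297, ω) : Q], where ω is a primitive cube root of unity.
[Q(∛297, ω) : Q] = 6

[Q(∛297):Q] = 3 (min poly x^3 - 297, irreducible since 297 is not a perfect cube). [Q(ω):Q] = 2 (min poly x^2 + x + 1). Since Q(∛297) ⊂ R and ω ∉ R, we have ω ∉ Q(∛297), so x^2 + x + 1 remains irreducible over Q(∛297) and [Q(∛297, ω) : Q(∛297)] = 2. By the tower law, [Q(∛297, ω) : Q] = 3 · 2 = 6. (In fact Q(∛297, ω) is the splitting field of x^3 - 297 over Q.)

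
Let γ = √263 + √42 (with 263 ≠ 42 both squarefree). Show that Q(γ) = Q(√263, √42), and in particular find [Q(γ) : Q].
[Q(γ) : Q] = 4 (equivalently, Q(γ) = Q(√263, √42))

Obviously Q(γ) ⊆ Q(√263, √42), and [Q(√263, √42):Q] = 4 (since 263, 42 are distinct squarefree integers > 1 with 11046 not a perfect square). To show equality we compute the minimal polynomial of γ. From γ = √263 + √42: γ^2 = 263 + 2√(11046) + 42 = 305 + 2√(11046), so γ^2 - 305 = 2√(11046); squaring, (γ^2 - 305)^2 = 4·11046, i.e. γ^4 - 610γ^2 + 93025 - 44184 = 0, i.e. γ^4 - 610γ^2 + 48841 = 0. So γ is a root of x^4 - 610x^2 + 48841. This polynomial is irreducible over Q: it has no rational root (each ±√263 ± √42 is irrational), and any factorization into two quadratics over Q would force √(11046) ∈ Q (pairing opposite roots) or √263, √42 ∈ Q (other pairings), all impossible. Hence [Q(γ):Q] = 4 = [Q(√263, √42):Q], so Q(γ) = Q(√263, √42).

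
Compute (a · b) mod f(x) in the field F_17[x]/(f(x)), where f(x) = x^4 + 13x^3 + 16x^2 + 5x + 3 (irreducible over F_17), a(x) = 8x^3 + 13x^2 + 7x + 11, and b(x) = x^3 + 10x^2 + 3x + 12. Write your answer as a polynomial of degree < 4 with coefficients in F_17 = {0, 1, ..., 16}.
a · b ≡ 2x^3 + x^2 + x + 12 (mod f(x))

Multiply in F_17[x]: a(x)·b(x) = (8x^3 + 13x^2 + 7x + 11)·(x^3 + 10x^2 + 3x + 12) = 8x^6 + 8x^5 + 8x^4 + 12x^3 + 15x^2 + 15x + 13. This has degree ≥ 4, so divide by f(x) over F_17: 8x^6 + 8x^5 + 8x^4 + 12x^3 + 15x^2 + 15x + 13 = (8x^2 + 6x + 6)·(x^4 + 13x^3 + 16x^2 + 5x + 3) + (2x^3 + x^2 + x + 12). Hence a·b ≡ 2x^3 + x^2 + x + 12 (mod f). (F_17[x]/(f) is a field with 17^4 = 83521 elements since f is irreducible of degree 4.)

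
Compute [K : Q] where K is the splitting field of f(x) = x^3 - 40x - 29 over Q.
[K : Q] = 6

By the rational root test, any rational root of the monic integer polynomial f(x) = x^3 - 40x - 29 must be an integer dividing the constant term -29, i.e. one of ±{1, 29}. Evaluating: f(1) = -68, f(-1) = 10, f(29) = 23200, f(-29) = -23258; none is 0, so f has no rational root and is therefore irreducible over Q (a cubic with no linear factor over a field is irreducible). For an irreducible cubic, the Galois group is A_3 or S_3 according as the discriminant disc(f) = -4a^3 - 27b^2 = -4·(-40)^3 - 27·(-29)^2 = 233293 is or is not a square in Q. Here disc(f) = 233293 is not a perfect square in Q, so the Galois group of f over Q is not contained in A_3 and must be all of S_3. The splitting field has degree |S_3| = 6 over Q, so [K : Q] = 6.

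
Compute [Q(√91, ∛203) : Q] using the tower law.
[Q(√91, ∛203) : Q] = 6

Let L = Q(√91, ∛203). Since Q(√91) ⊂ L and [Q(√91):Q] = 2, the tower law gives 2 | [L:Q]. Likewise Q(∛203) ⊂ L with [Q(∛203):Q] = 3 (because 203 is not a perfect cube), so 3 | [L:Q]. As gcd(2,3) = 1, [L:Q] is divisible by 6. Conversely L is generated over Q by √91 and ∛203, so [L:Q] ≤ 2·3 = 6. Therefore [Q(√91, ∛203) : Q] = 6.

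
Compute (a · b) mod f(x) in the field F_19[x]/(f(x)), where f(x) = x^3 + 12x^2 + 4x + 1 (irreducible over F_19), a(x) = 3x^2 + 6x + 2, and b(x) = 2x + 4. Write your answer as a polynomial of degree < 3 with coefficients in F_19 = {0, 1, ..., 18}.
a · b ≡ 9x^2 + 4x + 2 (mod f(x))

Multiply in F_19[x]: a(x)·b(x) = (3x^2 + 6x + 2)·(2x + 4) = 6x^3 + 5x^2 + 9x + 8. This has degree ≥ 3, so divide by f(x) over F_19: 6x^3 + 5x^2 + 9x + 8 = (6)·(x^3 + 12x^2 + 4x + 1) + (9x^2 + 4x + 2). Hence a·b ≡ 9x^2 + 4x + 2 (mod f). (F_19[x]/(f) is a field with 19^3 = 6859 elements since f is irreducible of degree 3.)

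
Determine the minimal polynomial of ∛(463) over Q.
m_α(x) = x^3 - 463

α satisfies α^3 = 463, so x^3 - 463 annihilates α. By the rational root test, a rational root p/q (in lowest terms) of x^3 - 463 would satisfy p^3 = 463 q^3, forcing q = 1 and p^3 = 463; but 463 is not a perfect cube, contradiction. A monic cubic over Q with no rational root is irreducible (any nontrivial factorization would include a linear factor). Hence x^3 - 463 is the minimal polynomial of α, and in particular [Q(α):Q] = 3.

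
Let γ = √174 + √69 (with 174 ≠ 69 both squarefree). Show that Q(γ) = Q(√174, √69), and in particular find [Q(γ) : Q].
[Q(γ) : Q] = 4 (equivalently, Q(γ) = Q(√174, √69))

Obviously Q(γ) ⊆ Q(√174, √69), and [Q(√174, √69):Q] = 4 (since 174, 69 are distinct squarefree integers > 1 with 12006 not a perfect square). To show equality we compute the minimal polynomial of γ. From γ = √174 + √69: γ^2 = 174 + 2√(12006) + 69 = 243 + 2√(12006), so γ^2 - 243 = 2√(12006); squaring, (γ^2 - 243)^2 = 4·12006, i.e. γ^4 - 486γ^2 + 59049 - 48024 = 0, i.e. γ^4 - 486γ^2 + 11025 = 0. So γ is a root of x^4 - 486x^2 + 11025. This polynomial is irreducible over Q: it has no rational root (each ±√174 ± √69 is irrational), and any factorization into two quadratics over Q would force √(12006) ∈ Q (pairing opposite roots) or √174, √69 ∈ Q (other pairings), all impossible. Hence [Q(γ):Q] = 4 = [Q(√174, √69):Q], so Q(γ) = Q(√174, √69).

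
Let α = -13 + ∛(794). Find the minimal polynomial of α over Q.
m_α(x) = x^3 + 39x^2 + 507x + 1403

Set β = α + 13 = ∛(794), so β^3 = 794. Then (α + 13)^3 - 794 = 0, i.e. α is a root of g(x) = (x + 13)^3 - 794 = x^3 + 39x^2 + 507x + 1403. Since g(x) = h(x + 13) where h(x) = x^3 - 794, and h is irreducible over Q (because 794 is not a perfect cube, so h has no rational root, and a monic cubic with no rational root is irreducible), g is also irreducible (irreducibility is preserved under the substitution x → x + 13). Hence m_α(x) = x^3 + 39x^2 + 507x + 1403.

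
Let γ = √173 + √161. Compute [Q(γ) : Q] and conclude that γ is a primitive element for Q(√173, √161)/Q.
[Q(γ) : Q] = 4 (equivalently, Q(γ) = Q(√173, √161))

Obviously Q(γ) ⊆ Q(√173, √161), and [Q(√173, √161):Q] = 4 (since 173, 161 are distinct squarefree integers > 1 with 27853 not a perfect square). To show equality we compute the minimal polynomial of γ. From γ = √173 + √161: γ^2 = 173 + 2√(27853) + 161 = 334 + 2√(27853), so γ^2 - 334 = 2√(27853); squaring, (γ^2 - 334)^2 = 4·27853, i.e. γ^4 - 668γ^2 + 111556 - 111412 = 0, i.e. γ^4 - 668γ^2 + 144 = 0. So γ is a root of x^4 - 668x^2 + 144. This polynomial is irreducible over Q: it has no rational root (each ±√173 ± √161 is irrational), and any factorization into two quadratics over Q would force √(27853) ∈ Q (pairing opposite roots) or √173, √161 ∈ Q (other pairings), all impossible. Hence [Q(γ):Q] = 4 = [Q(√173, √161):Q], so Q(γ) = Q(√173, √161).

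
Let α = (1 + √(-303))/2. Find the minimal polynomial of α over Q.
m_α(x) = x^2 - x + 76

From 2α - 1 = √(-303), squaring gives (2α - 1)^2 = -303, i.e. 4α^2 - 4α + 1 = -303, so α^2 - α + (1 + 303)/4 = 0. Since -303 ≡ 1 (mod 4), (1 + 303)/4 = 76 ∈ Z. The polynomial x^2 - x + 76 has discriminant 1 - 4·(76) = -303, which is not a perfect square in Q (d = -303 is squarefree and ≠ 1), so x^2 - x + 76 is irreducible over Q. It is the minimal polynomial of α.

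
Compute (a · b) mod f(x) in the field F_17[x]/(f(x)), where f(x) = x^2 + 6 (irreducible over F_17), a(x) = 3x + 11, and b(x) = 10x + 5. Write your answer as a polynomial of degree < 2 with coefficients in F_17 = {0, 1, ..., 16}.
a · b ≡ 6x + 11 (mod f(x))

Multiply in F_17[x]: a(x)·b(x) = (3x + 11)·(10x + 5) = 13x^2 + 6x + 4. This has degree ≥ 2, so divide by f(x) over F_17: 13x^2 + 6x + 4 = (13)·(x^2 + 6) + (6x + 11). Hence a·b ≡ 6x + 11 (mod f). (F_17[x]/(f) is a field with 17^2 = 289 elements since f is irreducible of degree 2.)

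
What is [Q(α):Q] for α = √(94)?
[Q(α):Q] = 2

[Q(α):Q] equals the degree of the minimal polynomial of α. Here α^2 = 94 and x^2 - 94 is irreducible (d = 94 is squarefree, ≠ 1, hence not a square), so deg(m_α) = 2. Thus [Q(α):Q] = 2.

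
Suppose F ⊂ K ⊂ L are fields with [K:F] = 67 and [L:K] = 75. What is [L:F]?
[L:F] = 5025

The tower law says that for any tower of field extensions F ⊂ K ⊂ L with finite degrees, [L:F] = [L:K] · [K:F]. Here this gives [L:F] = 75 · 67 = 5025.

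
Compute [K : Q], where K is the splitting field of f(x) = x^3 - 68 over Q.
[K : Q] = 6

The roots of x^3 - 68 are ∛68, ω∛68, ω^2∛68 where ω = e^(2πi/3) is a primitive cube root of unity, so K = Q(∛68, ω). Now [Q(∛68):Q] = 3 (since 68 is not a perfect cube, x^3 - 68 is irreducible) and [Q(ω):Q] = 2. Both 2 and 3 divide [K:Q], and [K:Q] ≤ 3·2 = 6, so [K:Q] = 6. (Equivalently: Q(∛68) ⊂ R but ω ∉ R, so [K : Q(∛68)] = 2.)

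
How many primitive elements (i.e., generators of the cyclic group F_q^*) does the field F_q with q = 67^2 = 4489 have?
There are φ(4488) = 1280 primitive elements

F_q^* is cyclic of order q - 1 = 4488. A cyclic group of order m has exactly φ(m) generators. Here m = 4488 = 2^3 · 3 · 11 · 17, so the number of primitive elements is φ(4488) = 1280.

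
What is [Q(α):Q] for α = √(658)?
[Q(α):Q] = 2

[Q(α):Q] equals the degree of the minimal polynomial of α. Here α^2 = 658 and x^2 - 658 is irreducible (d = 658 is squarefree, ≠ 1, hence not a square), so deg(m_α) = 2. Thus [Q(α):Q] = 2.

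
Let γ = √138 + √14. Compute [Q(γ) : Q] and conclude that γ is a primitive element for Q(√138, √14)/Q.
[Q(γ) : Q] = 4 (equivalently, Q(γ) = Q(√138, √14))

Obviously Q(γ) ⊆ Q(√138, √14), and [Q(√138, √14):Q] = 4 (since 138, 14 are distinct squarefree integers > 1 with 1932 not a perfect square). To show equality we compute the minimal polynomial of γ. From γ = √138 + √14: γ^2 = 138 + 2√(1932) + 14 = 152 + 2√(1932), so γ^2 - 152 = 2√(1932); squaring, (γ^2 - 152)^2 = 4·1932, i.e. γ^4 - 304γ^2 + 23104 - 7728 = 0, i.e. γ^4 - 304γ^2 + 15376 = 0. So γ is a root of x^4 - 304x^2 + 15376. This polynomial is irreducible over Q: it has no rational root (each ±√138 ± √14 is irrational), and any factorization into two quadratics over Q would force √(1932) ∈ Q (pairing opposite roots) or √138, √14 ∈ Q (other pairings), all impossible. Hence [Q(γ):Q] = 4 = [Q(√138, √14):Q], so Q(γ) = Q(√138, √14).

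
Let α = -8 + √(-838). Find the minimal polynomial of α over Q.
m_α(x) = x^2 + 16x + 902

From α + 8 = √(-838), squaring gives (α + 8)^2 = -838, i.e. α^2 + 16α + 64 = -838, so α^2 + 16α + 902 = 0. The discriminant of x^2 + 16x + 902 is (16)^2 - 4·(902) = 256 - 3608 = -3352, and 4·(-838) is not a perfect square in Q since -838 is squarefree and ≠ 1. Hence x^2 + 16x + 902 is irreducible over Q and is the minimal polynomial of α.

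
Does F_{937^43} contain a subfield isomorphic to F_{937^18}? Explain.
No: F_{937^18} is not a subfield of F_{937^43}

F_{p^m} embeds in F_{p^n} iff m | n. Here 18 ∤ 43 (since 43 = 2·18 + 7 with remainder 7 ≠ 0), so F_{937^18} is not a subfield of F_{937^43}. Equivalently: if it were, the tower law would give 18 = [F_{937^18}:F_937] dividing [F_{937^43}:F_937] = 43, contradiction.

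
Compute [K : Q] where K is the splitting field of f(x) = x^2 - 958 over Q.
[K : Q] = 2

f(x) = x^2 - 958 factors as (x - √958)(x + √958). The splitting field is K = Q(√958). Since 958 is squarefree and > 1, it is not a perfect square, so x^2 - 958 is irreducible over Q and [Q(√958) : Q] = 2. Hence [K : Q] = 2.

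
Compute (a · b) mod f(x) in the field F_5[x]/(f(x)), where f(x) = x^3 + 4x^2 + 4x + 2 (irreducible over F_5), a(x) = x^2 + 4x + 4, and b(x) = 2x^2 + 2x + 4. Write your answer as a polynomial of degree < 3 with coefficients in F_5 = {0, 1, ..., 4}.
a · b ≡ 4x^2 + 2x + 2 (mod f(x))

Multiply in F_5[x]: a(x)·b(x) = (x^2 + 4x + 4)·(2x^2 + 2x + 4) = 2x^4 + 4x + 1. This has degree ≥ 3, so divide by f(x) over F_5: 2x^4 + 4x + 1 = (2x + 2)·(x^3 + 4x^2 + 4x + 2) + (4x^2 + 2x + 2). Hence a·b ≡ 4x^2 + 2x + 2 (mod f). (F_5[x]/(f) is a field with 5^3 = 125 elements since f is irreducible of degree 3.)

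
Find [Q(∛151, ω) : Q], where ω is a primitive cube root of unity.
[Q(∛151, ω) : Q] = 6

[Q(∛151):Q] = 3 (min poly x^3 - 151, irreducible since 151 is not a perfect cube). [Q(ω):Q] = 2 (min poly x^2 + x + 1). Since Q(∛151) ⊂ R and ω ∉ R, we have ω ∉ Q(∛151), so x^2 + x + 1 remains irreducible over Q(∛151) and [Q(∛151, ω) : Q(∛151)] = 2. By the tower law, [Q(∛151, ω) : Q] = 3 · 2 = 6. (In fact Q(∛151, ω) is the splitting field of x^3 - 151 over Q.)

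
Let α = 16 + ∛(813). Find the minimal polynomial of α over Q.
m_α(x) = x^3 - 48x^2 + 768x - 4909

Set β = α - 16 = ∛(813), so β^3 = 813. Then (α - 16)^3 - 813 = 0, i.e. α is a root of g(x) = (x - 16)^3 - 813 = x^3 - 48x^2 + 768x - 4909. Since g(x) = h(x - 16) where h(x) = x^3 - 813, and h is irreducible over Q (because 813 is not a perfect cube, so h has no rational root, and a monic cubic with no rational root is irreducible), g is also irreducible (irreducibility is preserved under the substitution x → x - 16). Hence m_α(x) = x^3 - 48x^2 + 768x - 4909.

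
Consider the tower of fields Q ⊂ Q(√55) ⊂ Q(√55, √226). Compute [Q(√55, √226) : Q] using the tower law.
[Q(√55, √226) : Q] = 4

[Q(√55):Q] = 2 (min poly x^2 - 55, irreducible since 55 is squarefree > 1). For the top step, suppose √226 ∈ Q(√55), say √226 = c + d√55 with c, d ∈ Q. Squaring: 226 = c^2 + 55d^2 + 2cd√55. Since √55 ∉ Q this forces 2cd = 0. If d = 0 then √226 = c ∈ Q, contradicting 226 squarefree > 1. If c = 0 then 226 = 55d^2, so 55·226 = (55d)^2 is a perfect square in Q — but 55·226 = 12430 is not a perfect square (since 55 and 226 are distinct squarefree integers). Contradiction. Hence √226 ∉ Q(√55), so x^2 - 226 stays irreducible over Q(√55) and [Q(√55, √226) : Q(√55)] = 2. By the tower law, [Q(√55, √226) : Q] = 2 · 2 = 4.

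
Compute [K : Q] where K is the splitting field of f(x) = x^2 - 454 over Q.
[K : Q] = 2

f(x) = x^2 - 454 factors as (x - √454)(x + √454). The splitting field is K = Q(√454). Since 454 is squarefree and > 1, it is not a perfect square, so x^2 - 454 is irreducible over Q and [Q(√454) : Q] = 2. Hence [K : Q] = 2.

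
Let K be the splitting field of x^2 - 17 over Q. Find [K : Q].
[K : Q] = 2

f(x) = x^2 - 17 factors as (x - √17)(x + √17). The splitting field is K = Q(√17). Since 17 is squarefree and > 1, it is not a perfect square, so x^2 - 17 is irreducible over Q and [Q(√17) : Q] = 2. Hence [K : Q] = 2.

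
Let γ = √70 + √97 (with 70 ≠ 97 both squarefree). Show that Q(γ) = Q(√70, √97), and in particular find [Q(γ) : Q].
[Q(γ) : Q] = 4 (equivalently, Q(γ) = Q(√70, √97))

Obviously Q(γ) ⊆ Q(√70, √97), and [Q(√70, √97):Q] = 4 (since 70, 97 are distinct squarefree integers > 1 with 6790 not a perfect square). To show equality we compute the minimal polynomial of γ. From γ = √70 + √97: γ^2 = 70 + 2√(6790) + 97 = 167 + 2√(6790), so γ^2 - 167 = 2√(6790); squaring, (γ^2 - 167)^2 = 4·6790, i.e. γ^4 - 334γ^2 + 27889 - 27160 = 0, i.e. γ^4 - 334γ^2 + 729 = 0. So γ is a root of x^4 - 334x^2 + 729. This polynomial is irreducible over Q: it has no rational root (each ±√70 ± √97 is irrational), and any factorization into two quadratics over Q would force √(6790) ∈ Q (pairing opposite roots) or √70, √97 ∈ Q (other pairings), all impossible. Hence [Q(γ):Q] = 4 = [Q(√70, √97):Q], so Q(γ) = Q(√70, √97).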